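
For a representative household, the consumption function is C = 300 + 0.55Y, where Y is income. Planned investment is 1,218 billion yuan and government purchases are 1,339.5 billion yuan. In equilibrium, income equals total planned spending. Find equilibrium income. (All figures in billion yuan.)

Y = 6350

Y = C + I + G = 300 + 0.55Y + 1218 + 1339.5
Y − 0.55Y = 2857.5
0.45Y = 2857.5, so Y = 2857.5/0.45 = 6350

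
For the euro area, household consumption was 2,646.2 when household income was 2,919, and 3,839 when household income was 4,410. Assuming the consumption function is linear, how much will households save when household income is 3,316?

S = 352.2

MPC = (3839 − 2646.2)/(4410 − 2919) = 1192.8/1491 = 0.8
a = 2646.2 − 0.8(2919) = 2646.2 − 2335.2 = 311
C = 311 + 0.8(3316) = 2963.8
S = 3316 − 2963.8 = 352.2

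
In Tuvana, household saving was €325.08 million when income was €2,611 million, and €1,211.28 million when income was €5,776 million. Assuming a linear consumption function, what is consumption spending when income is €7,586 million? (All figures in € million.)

C = 5867.92

MPS = ΔS/ΔY = (1211.28 − 325.08)/(5776 − 2611) = 886.2/3165 = 0.28
MPC = 1 − MPS = 0.72
Autonomous saving = 325.08 − 0.28(2611) = -406, so a = 406
C = 406 + 0.72(7586) = 406 + 5461.92 = 5867.92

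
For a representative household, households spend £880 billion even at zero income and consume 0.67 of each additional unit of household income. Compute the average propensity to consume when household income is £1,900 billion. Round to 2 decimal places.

C = 880 + 0.67(1900) = 2153
APC = C/Y = 2153/1900 = 1.13

APC = 1.13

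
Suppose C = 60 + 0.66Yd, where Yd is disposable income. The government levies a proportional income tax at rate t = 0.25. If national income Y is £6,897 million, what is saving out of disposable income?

S = 1698.735

Yd = (1 − 0.25)(6897) = 0.75(6897) = 5172.75
C = 60 + 0.66(5172.75) = 60 + 3414.015 = 3474.015
S = Yd − C = 5172.75 − 3474.015 = 1698.735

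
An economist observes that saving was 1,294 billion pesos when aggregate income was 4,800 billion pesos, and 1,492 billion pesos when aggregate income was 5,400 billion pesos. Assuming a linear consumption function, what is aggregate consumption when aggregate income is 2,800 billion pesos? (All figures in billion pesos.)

C = 2166

MPS = ΔS/ΔY = (1492 − 1294)/(5400 − 4800) = 198/600 = 0.33
MPC = 1 − MPS = 0.67
Autonomous saving = 1294 − 0.33(4800) = -290, so a = 290
C = 290 + 0.67(2800) = 290 + 1876 = 2166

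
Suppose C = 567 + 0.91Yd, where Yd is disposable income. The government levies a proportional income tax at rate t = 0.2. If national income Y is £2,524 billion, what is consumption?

C = 2404.472

Yd = (1 − 0.2)(2524) = 0.8(2524) = 2019.2
C = 567 + 0.91(2019.2) = 567 + 1837.472 = 2404.472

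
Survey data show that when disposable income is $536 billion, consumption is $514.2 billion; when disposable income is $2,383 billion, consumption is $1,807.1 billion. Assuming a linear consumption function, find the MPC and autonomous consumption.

MPC = 0.7; a = 139

MPC = ΔC/ΔY = (1807.1 − 514.2)/(2383 − 536) = 1292.9/1847 = 0.7
a = C − MPC·Y = 514.2 − 0.7(536) = 514.2 − 375.2 = 139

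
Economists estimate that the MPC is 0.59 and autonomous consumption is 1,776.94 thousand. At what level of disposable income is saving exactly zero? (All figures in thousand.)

At break-even, C = Y: 1776.94 + 0.59Y = Y
0.41Y = 1776.94, so Y = 1776.94/0.41 = 4334

Y = 4334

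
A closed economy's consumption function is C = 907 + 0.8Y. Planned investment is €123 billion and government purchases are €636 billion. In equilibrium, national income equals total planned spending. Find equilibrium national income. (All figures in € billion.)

Y = C + I + G = 907 + 0.8Y + 123 + 636
Y − 0.8Y = 1666
0.2Y = 1666, so Y = 1666/0.2 = 8330

Y = 8330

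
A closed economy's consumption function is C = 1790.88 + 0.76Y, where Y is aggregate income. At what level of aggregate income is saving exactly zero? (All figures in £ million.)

Y = 7462

At break-even, C = Y: 1790.88 + 0.76Y = Y
0.24Y = 1790.88, so Y = 1790.88/0.24 = 7462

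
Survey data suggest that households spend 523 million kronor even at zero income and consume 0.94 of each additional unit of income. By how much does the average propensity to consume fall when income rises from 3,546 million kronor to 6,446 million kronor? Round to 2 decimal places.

At Y = 3546: C = 523 + 0.94(3546) = 3856.24, APC = 3856.24/3546 = 1.087
At Y = 6446: C = 6582.24, APC = 6582.24/6446 = 1.021
Fall in APC = 1.087 − 1.021 = 0.066 ≈ 0.07

ΔAPC = 0.07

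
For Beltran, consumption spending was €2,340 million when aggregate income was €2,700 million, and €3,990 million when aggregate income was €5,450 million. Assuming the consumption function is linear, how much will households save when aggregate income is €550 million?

MPC = (3990 − 2340)/(5450 − 2700) = 1650/2750 = 0.6
a = 2340 − 0.6(2700) = 2340 − 1620 = 720
C = 720 + 0.6(550) = 1050
S = 550 − 1050 = -500

S = -500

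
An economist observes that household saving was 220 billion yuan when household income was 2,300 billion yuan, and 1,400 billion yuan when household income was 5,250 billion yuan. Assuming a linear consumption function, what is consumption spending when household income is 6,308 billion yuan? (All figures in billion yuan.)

C = 4484.8

MPS = ΔS/ΔY = (1400 − 220)/(5250 − 2300) = 1180/2950 = 0.4
MPC = 1 − MPS = 0.6
Autonomous saving = 220 − 0.4(2300) = -700, so a = 700
C = 700 + 0.6(6308) = 700 + 3784.8 = 4484.8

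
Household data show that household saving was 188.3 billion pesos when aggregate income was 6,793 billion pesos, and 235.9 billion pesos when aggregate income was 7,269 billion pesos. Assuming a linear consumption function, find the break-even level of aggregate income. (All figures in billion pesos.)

Y = 4910

MPS = ΔS/ΔY = (235.9 − 188.3)/(7269 − 6793) = 47.6/476 = 0.1
MPC = 1 − MPS = 0.9
From S(6793) = 188.3: −a + 0.1(6793) = 188.3, so a = 679.3 − 188.3 = 491
Break-even (S = 0): Y = a/MPS = 491/0.1 = 4910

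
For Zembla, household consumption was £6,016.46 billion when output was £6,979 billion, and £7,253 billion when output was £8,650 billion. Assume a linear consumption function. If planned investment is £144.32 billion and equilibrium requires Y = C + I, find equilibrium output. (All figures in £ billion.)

Y = 3832

MPC = (7253 − 6016.46)/(8650 − 6979) = 1236.54/1671 = 0.74
a = 6016.46 − 0.74(6979) = 852
Equilibrium: Y = 852 + 0.74Y + 144.32
0.26Y = 996.32, so Y = 996.32/0.26 = 3832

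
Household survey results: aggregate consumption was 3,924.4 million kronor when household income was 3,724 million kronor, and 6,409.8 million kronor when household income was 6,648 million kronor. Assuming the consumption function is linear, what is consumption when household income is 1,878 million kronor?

MPC = (6409.8 − 3924.4)/(6648 − 3724) = 2485.4/2924 = 0.85
a = 3924.4 − 0.85(3724) = 3924.4 − 3165.4 = 759
C = 759 + 0.85(1878) = 759 + 1596.3 = 2355.3

C = 2355.3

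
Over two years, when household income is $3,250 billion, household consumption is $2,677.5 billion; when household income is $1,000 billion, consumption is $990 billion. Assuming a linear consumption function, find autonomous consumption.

MPC = ΔC/ΔY = (2677.5 − 990)/(3250 − 1000) = 1687.5/2250 = 0.75
a = C − MPC·Y = 990 − 0.75(1000) = 990 − 750 = 240

a = 240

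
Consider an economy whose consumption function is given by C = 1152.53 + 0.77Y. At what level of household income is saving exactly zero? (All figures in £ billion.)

At break-even, C = Y: 1152.53 + 0.77Y = Y
0.23Y = 1152.53, so Y = 1152.53/0.23 = 5011

Y = 5011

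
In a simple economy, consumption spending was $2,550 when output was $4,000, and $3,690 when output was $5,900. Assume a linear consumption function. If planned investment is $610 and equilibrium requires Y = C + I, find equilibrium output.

Y = 1900

MPC = (3690 − 2550)/(5900 − 4000) = 1140/1900 = 0.6
a = 2550 − 0.6(4000) = 150
Equilibrium: Y = 150 + 0.6Y + 610
0.4Y = 760, so Y = 760/0.4 = 1900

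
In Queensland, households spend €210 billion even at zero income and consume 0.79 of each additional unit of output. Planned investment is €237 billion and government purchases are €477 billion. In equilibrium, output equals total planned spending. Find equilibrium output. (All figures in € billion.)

Y = C + I + G = 210 + 0.79Y + 237 + 477
Y − 0.79Y = 924
0.21Y = 924, so Y = 924/0.21 = 4400

Y = 4400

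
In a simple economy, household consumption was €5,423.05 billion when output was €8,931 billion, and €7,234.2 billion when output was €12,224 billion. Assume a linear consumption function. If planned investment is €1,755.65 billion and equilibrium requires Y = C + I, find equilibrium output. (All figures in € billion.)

MPC = (7234.2 − 5423.05)/(12224 − 8931) = 1811.15/3293 = 0.55
a = 5423.05 − 0.55(8931) = 511
Equilibrium: Y = 511 + 0.55Y + 1755.65
0.45Y = 2266.65, so Y = 2266.65/0.45 = 5037

Y = 5037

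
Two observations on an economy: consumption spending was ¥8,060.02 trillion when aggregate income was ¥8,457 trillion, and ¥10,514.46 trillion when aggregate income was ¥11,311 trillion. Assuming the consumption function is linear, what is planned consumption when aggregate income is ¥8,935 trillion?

C = 8471.1

MPC = (10514.46 − 8060.02)/(11311 − 8457) = 2454.44/2854 = 0.86
a = 8060.02 − 0.86(8457) = 8060.02 − 7273.02 = 787
C = 787 + 0.86(8935) = 787 + 7684.1 = 8471.1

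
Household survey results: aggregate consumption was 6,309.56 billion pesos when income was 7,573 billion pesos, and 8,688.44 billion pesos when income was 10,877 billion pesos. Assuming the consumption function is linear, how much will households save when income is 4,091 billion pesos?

S = 288.48

MPC = (8688.44 − 6309.56)/(10877 − 7573) = 2378.88/3304 = 0.72
a = 6309.56 − 0.72(7573) = 6309.56 − 5452.56 = 857
C = 857 + 0.72(4091) = 3802.52
S = 4091 − 3802.52 = 288.48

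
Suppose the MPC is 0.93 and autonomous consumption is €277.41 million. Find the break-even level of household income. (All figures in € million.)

At break-even, C = Y: 277.41 + 0.93Y = Y
0.07Y = 277.41, so Y = 277.41/0.07 = 3963

Y = 3963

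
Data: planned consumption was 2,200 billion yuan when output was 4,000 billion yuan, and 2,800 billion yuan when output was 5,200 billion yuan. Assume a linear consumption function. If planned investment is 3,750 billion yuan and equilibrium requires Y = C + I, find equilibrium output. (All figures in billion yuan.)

Y = 7900

MPC = (2800 − 2200)/(5200 − 4000) = 600/1200 = 0.5
a = 2200 − 0.5(4000) = 200
Equilibrium: Y = 200 + 0.5Y + 3750
0.5Y = 3950, so Y = 3950/0.5 = 7900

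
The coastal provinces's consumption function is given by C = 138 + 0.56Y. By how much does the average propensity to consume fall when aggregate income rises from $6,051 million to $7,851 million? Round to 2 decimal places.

ΔAPC = 0.01

At Y = 6051: C = 138 + 0.56(6051) = 3526.56, APC = 3526.56/6051 = 0.583
At Y = 7851: C = 4534.56, APC = 4534.56/7851 = 0.578
Fall in APC = 0.583 − 0.578 = 0.005 ≈ 0.01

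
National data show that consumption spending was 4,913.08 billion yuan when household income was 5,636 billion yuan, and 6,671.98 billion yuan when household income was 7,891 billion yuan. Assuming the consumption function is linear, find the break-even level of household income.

Y = 2350

MPC = (6671.98 − 4913.08)/(7891 − 5636) = 1758.9/2255 = 0.78
a = 4913.08 − 0.78(5636) = 4913.08 − 4396.08 = 517
Break-even: Y = a/(1−MPC) = 517/0.22 = 2350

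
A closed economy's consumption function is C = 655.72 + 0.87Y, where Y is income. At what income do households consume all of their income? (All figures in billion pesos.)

Y = 5044

At break-even, C = Y: 655.72 + 0.87Y = Y
0.13Y = 655.72, so Y = 655.72/0.13 = 5044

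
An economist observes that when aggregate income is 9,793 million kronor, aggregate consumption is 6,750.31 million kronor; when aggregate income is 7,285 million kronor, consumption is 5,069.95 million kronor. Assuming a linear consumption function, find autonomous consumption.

MPC = ΔC/ΔY = (6750.31 − 5069.95)/(9793 − 7285) = 1680.36/2508 = 0.67
a = C − MPC·Y = 5069.95 − 0.67(7285) = 5069.95 − 4880.95 = 189

a = 189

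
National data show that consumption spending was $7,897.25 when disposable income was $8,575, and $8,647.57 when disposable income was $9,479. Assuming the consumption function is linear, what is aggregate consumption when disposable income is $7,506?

MPC = (8647.57 − 7897.25)/(9479 − 8575) = 750.32/904 = 0.83
a = 7897.25 − 0.83(8575) = 7897.25 − 7117.25 = 780
C = 780 + 0.83(7506) = 780 + 6229.98 = 7009.98

C = 7009.98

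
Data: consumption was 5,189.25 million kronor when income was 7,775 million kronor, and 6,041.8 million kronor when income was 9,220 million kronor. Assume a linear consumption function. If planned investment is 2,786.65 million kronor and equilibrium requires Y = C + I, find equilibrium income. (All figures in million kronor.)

Y = 8265

MPC = (6041.8 − 5189.25)/(9220 − 7775) = 852.55/1445 = 0.59
a = 5189.25 − 0.59(7775) = 602
Equilibrium: Y = 602 + 0.59Y + 2786.65
0.41Y = 3388.65, so Y = 3388.65/0.41 = 8265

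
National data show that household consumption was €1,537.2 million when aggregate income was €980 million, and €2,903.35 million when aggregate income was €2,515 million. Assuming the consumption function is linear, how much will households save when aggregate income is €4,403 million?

S = -180.67

MPC = (2903.35 − 1537.2)/(2515 − 980) = 1366.15/1535 = 0.89
a = 1537.2 − 0.89(980) = 1537.2 − 872.2 = 665
C = 665 + 0.89(4403) = 4583.67
S = 4403 − 4583.67 = -180.67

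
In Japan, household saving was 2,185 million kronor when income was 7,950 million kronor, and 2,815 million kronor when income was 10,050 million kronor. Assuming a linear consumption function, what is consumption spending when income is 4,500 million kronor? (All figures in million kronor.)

MPS = ΔS/ΔY = (2815 − 2185)/(10050 − 7950) = 630/2100 = 0.3
MPC = 1 − MPS = 0.7
Autonomous saving = 2185 − 0.3(7950) = -200, so a = 200
C = 200 + 0.7(4500) = 200 + 3150 = 3350

C = 3350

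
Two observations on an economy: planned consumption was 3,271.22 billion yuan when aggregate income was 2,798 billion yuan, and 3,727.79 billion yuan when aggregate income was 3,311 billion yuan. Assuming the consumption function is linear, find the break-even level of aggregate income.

Y = 7100

MPC = (3727.79 − 3271.22)/(3311 − 2798) = 456.57/513 = 0.89
a = 3271.22 − 0.89(2798) = 3271.22 − 2490.22 = 781
Break-even: Y = a/(1−MPC) = 781/0.11 = 7100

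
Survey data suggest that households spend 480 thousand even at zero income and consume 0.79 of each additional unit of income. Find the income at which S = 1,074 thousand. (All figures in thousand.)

Y = 7400

S = Y − C = -480 + 0.21Y
-480 + 0.21Y = 1074, so 0.21Y = 1554 and Y = 7400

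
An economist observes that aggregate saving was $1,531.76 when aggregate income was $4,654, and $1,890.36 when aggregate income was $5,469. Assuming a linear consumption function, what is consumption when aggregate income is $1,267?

MPS = ΔS/ΔY = (1890.36 − 1531.76)/(5469 − 4654) = 358.6/815 = 0.44
MPC = 1 − MPS = 0.56
Autonomous saving = 1531.76 − 0.44(4654) = -516, so a = 516
C = 516 + 0.56(1267) = 516 + 709.52 = 1225.52

C = 1225.52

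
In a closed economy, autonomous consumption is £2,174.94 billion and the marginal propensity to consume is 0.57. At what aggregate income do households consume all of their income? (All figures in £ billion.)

Y = 5058

At break-even, C = Y: 2174.94 + 0.57Y = Y
0.43Y = 2174.94, so Y = 2174.94/0.43 = 5058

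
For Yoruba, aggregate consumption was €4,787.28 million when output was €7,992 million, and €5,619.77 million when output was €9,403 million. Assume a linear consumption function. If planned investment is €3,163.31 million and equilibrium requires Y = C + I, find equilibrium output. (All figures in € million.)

Y = 7891

MPC = (5619.77 − 4787.28)/(9403 − 7992) = 832.49/1411 = 0.59
a = 4787.28 − 0.59(7992) = 72
Equilibrium: Y = 72 + 0.59Y + 3163.31
0.41Y = 3235.31, so Y = 3235.31/0.41 = 7891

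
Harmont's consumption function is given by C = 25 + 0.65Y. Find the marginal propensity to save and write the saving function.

MPS = 0.35; S = -25 + 0.35Y

MPS = 1 − MPC = 1 − 0.65 = 0.35
S = Y − C = -25 + 0.35Y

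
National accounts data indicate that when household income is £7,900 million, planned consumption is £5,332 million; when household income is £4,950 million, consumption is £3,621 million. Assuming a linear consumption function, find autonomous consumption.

MPC = ΔC/ΔY = (5332 − 3621)/(7900 − 4950) = 1711/2950 = 0.58
a = C − MPC·Y = 3621 − 0.58(4950) = 3621 − 2871 = 750

a = 750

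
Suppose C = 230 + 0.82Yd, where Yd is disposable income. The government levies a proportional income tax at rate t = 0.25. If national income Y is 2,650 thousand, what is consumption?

C = 1859.75

Yd = (1 − 0.25)(2650) = 0.75(2650) = 1987.5
C = 230 + 0.82(1987.5) = 230 + 1629.75 = 1859.75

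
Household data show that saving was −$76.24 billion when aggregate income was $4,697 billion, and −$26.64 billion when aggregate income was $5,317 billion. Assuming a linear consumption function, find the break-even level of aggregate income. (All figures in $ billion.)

Y = 5650

MPS = ΔS/ΔY = (-26.64 − (-76.24))/(5317 − 4697) = 49.6/620 = 0.08
MPC = 1 − MPS = 0.92
From S(4697) = -76.24: −a + 0.08(4697) = -76.24, so a = 375.76 − (-76.24) = 452
Break-even (S = 0): Y = a/MPS = 452/0.08 = 5650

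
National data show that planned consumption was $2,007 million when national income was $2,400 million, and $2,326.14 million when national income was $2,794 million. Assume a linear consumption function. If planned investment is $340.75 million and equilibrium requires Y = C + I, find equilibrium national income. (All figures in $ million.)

Y = 2125

MPC = (2326.14 − 2007)/(2794 − 2400) = 319.14/394 = 0.81
a = 2007 − 0.81(2400) = 63
Equilibrium: Y = 63 + 0.81Y + 340.75
0.19Y = 403.75, so Y = 403.75/0.19 = 2125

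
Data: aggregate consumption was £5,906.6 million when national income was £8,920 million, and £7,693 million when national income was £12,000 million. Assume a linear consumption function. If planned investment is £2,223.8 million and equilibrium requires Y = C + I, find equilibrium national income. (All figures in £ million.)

Y = 7040

MPC = (7693 − 5906.6)/(12000 − 8920) = 1786.4/3080 = 0.58
a = 5906.6 − 0.58(8920) = 733
Equilibrium: Y = 733 + 0.58Y + 2223.8
0.42Y = 2956.8, so Y = 2956.8/0.42 = 7040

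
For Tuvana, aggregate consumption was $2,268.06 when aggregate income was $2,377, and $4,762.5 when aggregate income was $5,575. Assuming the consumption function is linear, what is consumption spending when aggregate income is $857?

MPC = (4762.5 − 2268.06)/(5575 − 2377) = 2494.44/3198 = 0.78
a = 2268.06 − 0.78(2377) = 2268.06 − 1854.06 = 414
C = 414 + 0.78(857) = 414 + 668.46 = 1082.46

C = 1082.46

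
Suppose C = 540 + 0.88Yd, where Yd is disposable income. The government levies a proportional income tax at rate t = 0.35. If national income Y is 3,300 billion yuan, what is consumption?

C = 2427.6

Yd = (1 − 0.35)(3300) = 0.65(3300) = 2145
C = 540 + 0.88(2145) = 540 + 1887.6 = 2427.6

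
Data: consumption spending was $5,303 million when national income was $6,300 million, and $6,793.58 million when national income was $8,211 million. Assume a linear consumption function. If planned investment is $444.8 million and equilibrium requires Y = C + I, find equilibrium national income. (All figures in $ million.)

MPC = (6793.58 − 5303)/(8211 − 6300) = 1490.58/1911 = 0.78
a = 5303 − 0.78(6300) = 389
Equilibrium: Y = 389 + 0.78Y + 444.8
0.22Y = 833.8, so Y = 833.8/0.22 = 3790

Y = 3790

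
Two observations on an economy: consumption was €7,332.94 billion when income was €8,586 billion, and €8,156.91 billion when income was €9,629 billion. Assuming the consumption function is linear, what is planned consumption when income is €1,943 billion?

MPC = (8156.91 − 7332.94)/(9629 − 8586) = 823.97/1043 = 0.79
a = 7332.94 − 0.79(8586) = 7332.94 − 6782.94 = 550
C = 550 + 0.79(1943) = 550 + 1534.97 = 2084.97

C = 2084.97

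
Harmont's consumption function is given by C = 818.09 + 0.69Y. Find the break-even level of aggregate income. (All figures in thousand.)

Y = 2639

At break-even, C = Y: 818.09 + 0.69Y = Y
0.31Y = 818.09, so Y = 818.09/0.31 = 2639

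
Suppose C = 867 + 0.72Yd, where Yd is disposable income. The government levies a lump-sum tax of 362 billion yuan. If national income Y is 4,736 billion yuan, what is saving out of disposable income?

S = 357.72

Yd = Y − T = 4736 − 362 = 4374
C = 867 + 0.72(4374) = 867 + 3149.28 = 4016.28
S = Yd − C = 4374 − 4016.28 = 357.72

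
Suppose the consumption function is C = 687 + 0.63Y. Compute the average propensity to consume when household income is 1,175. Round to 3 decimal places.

C = 687 + 0.63(1175) = 1427.25
APC = C/Y = 1427.25/1175 = 1.215

APC = 1.215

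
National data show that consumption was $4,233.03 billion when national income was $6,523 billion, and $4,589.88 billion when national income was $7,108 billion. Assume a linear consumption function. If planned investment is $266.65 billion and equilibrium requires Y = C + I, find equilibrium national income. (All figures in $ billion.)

MPC = (4589.88 − 4233.03)/(7108 − 6523) = 356.85/585 = 0.61
a = 4233.03 − 0.61(6523) = 254
Equilibrium: Y = 254 + 0.61Y + 266.65
0.39Y = 520.65, so Y = 520.65/0.39 = 1335

Y = 1335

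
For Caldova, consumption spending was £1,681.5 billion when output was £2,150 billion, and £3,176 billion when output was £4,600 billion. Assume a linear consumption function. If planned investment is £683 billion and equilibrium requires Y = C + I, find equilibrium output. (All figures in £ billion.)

Y = 2700

MPC = (3176 − 1681.5)/(4600 − 2150) = 1494.5/2450 = 0.61
a = 1681.5 − 0.61(2150) = 370
Equilibrium: Y = 370 + 0.61Y + 683
0.39Y = 1053, so Y = 1053/0.39 = 2700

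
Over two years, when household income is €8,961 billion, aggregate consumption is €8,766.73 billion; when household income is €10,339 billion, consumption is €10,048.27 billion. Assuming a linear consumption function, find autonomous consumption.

MPC = ΔC/ΔY = (10048.27 − 8766.73)/(10339 − 8961) = 1281.54/1378 = 0.93
a = C − MPC·Y = 8766.73 − 0.93(8961) = 8766.73 − 8333.73 = 433

a = 433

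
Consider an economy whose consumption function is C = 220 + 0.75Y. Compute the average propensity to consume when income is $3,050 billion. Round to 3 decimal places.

C = 220 + 0.75(3050) = 2507.5
APC = C/Y = 2507.5/3050 = 0.822

APC = 0.822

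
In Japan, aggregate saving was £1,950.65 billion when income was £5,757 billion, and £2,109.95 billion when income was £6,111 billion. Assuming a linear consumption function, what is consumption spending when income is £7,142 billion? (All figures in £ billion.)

C = 4568.1

MPS = ΔS/ΔY = (2109.95 − 1950.65)/(6111 − 5757) = 159.3/354 = 0.45
MPC = 1 − MPS = 0.55
Autonomous saving = 1950.65 − 0.45(5757) = -640, so a = 640
C = 640 + 0.55(7142) = 640 + 3928.1 = 4568.1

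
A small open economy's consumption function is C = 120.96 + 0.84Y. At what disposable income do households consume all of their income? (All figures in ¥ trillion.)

Y = 756

At break-even, C = Y: 120.96 + 0.84Y = Y
0.16Y = 120.96, so Y = 120.96/0.16 = 756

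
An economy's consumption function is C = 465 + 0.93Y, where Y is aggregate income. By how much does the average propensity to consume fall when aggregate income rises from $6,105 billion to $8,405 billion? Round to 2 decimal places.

At Y = 6105: C = 465 + 0.93(6105) = 6142.65, APC = 6142.65/6105 = 1.006
At Y = 8405: C = 8281.65, APC = 8281.65/8405 = 0.985
Fall in APC = 1.006 − 0.985 = 0.021 ≈ 0.02

ΔAPC = 0.02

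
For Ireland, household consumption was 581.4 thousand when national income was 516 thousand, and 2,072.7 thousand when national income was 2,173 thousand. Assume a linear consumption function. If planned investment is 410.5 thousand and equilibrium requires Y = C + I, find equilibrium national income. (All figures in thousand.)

Y = 5275

MPC = (2072.7 − 581.4)/(2173 − 516) = 1491.3/1657 = 0.9
a = 581.4 − 0.9(516) = 117
Equilibrium: Y = 117 + 0.9Y + 410.5
0.1Y = 527.5, so Y = 527.5/0.1 = 5275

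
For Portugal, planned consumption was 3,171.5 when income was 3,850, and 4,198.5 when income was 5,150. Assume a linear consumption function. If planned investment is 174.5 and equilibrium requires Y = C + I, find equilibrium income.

MPC = (4198.5 − 3171.5)/(5150 − 3850) = 1027/1300 = 0.79
a = 3171.5 − 0.79(3850) = 130
Equilibrium: Y = 130 + 0.79Y + 174.5
0.21Y = 304.5, so Y = 304.5/0.21 = 1450

Y = 1450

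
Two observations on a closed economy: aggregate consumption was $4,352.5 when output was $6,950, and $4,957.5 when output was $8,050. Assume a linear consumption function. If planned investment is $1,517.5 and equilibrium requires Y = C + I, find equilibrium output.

MPC = (4957.5 − 4352.5)/(8050 − 6950) = 605/1100 = 0.55
a = 4352.5 − 0.55(6950) = 530
Equilibrium: Y = 530 + 0.55Y + 1517.5
0.45Y = 2047.5, so Y = 2047.5/0.45 = 4550

Y = 4550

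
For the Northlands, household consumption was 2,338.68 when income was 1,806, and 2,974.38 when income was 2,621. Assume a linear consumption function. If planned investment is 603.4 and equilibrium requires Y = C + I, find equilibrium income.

MPC = (2974.38 − 2338.68)/(2621 − 1806) = 635.7/815 = 0.78
a = 2338.68 − 0.78(1806) = 930
Equilibrium: Y = 930 + 0.78Y + 603.4
0.22Y = 1533.4, so Y = 1533.4/0.22 = 6970

Y = 6970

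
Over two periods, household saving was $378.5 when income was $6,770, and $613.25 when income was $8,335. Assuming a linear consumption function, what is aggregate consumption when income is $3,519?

C = 3628.15

MPS = ΔS/ΔY = (613.25 − 378.5)/(8335 − 6770) = 234.75/1565 = 0.15
MPC = 1 − MPS = 0.85
Autonomous saving = 378.5 − 0.15(6770) = -637, so a = 637
C = 637 + 0.85(3519) = 637 + 2991.15 = 3628.15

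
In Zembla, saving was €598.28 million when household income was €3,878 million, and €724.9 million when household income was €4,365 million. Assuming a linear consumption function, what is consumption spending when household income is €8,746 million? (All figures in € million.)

C = 6882.04

MPS = ΔS/ΔY = (724.9 − 598.28)/(4365 − 3878) = 126.62/487 = 0.26
MPC = 1 − MPS = 0.74
Autonomous saving = 598.28 − 0.26(3878) = -410, so a = 410
C = 410 + 0.74(8746) = 410 + 6472.04 = 6882.04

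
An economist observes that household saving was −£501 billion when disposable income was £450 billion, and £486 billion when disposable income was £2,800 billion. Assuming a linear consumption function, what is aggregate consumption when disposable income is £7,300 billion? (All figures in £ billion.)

C = 4924

MPS = ΔS/ΔY = (486 − (-501))/(2800 − 450) = 987/2350 = 0.42
MPC = 1 − MPS = 0.58
Autonomous saving = -501 − 0.42(450) = -690, so a = 690
C = 690 + 0.58(7300) = 690 + 4234 = 4924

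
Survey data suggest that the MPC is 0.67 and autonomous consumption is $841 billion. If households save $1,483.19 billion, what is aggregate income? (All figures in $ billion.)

Y = 7043

S = Y − C = -841 + 0.33Y
-841 + 0.33Y = 1483.19, so 0.33Y = 2324.19 and Y = 7043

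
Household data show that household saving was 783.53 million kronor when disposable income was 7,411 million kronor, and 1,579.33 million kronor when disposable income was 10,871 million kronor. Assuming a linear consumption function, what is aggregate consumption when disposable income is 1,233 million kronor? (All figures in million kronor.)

C = 1870.41

MPS = ΔS/ΔY = (1579.33 − 783.53)/(10871 − 7411) = 795.8/3460 = 0.23
MPC = 1 − MPS = 0.77
Autonomous saving = 783.53 − 0.23(7411) = -921, so a = 921
C = 921 + 0.77(1233) = 921 + 949.41 = 1870.41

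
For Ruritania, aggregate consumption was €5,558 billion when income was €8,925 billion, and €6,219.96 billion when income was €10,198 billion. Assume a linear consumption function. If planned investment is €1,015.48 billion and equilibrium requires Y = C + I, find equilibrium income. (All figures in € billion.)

Y = 4026

MPC = (6219.96 − 5558)/(10198 − 8925) = 661.96/1273 = 0.52
a = 5558 − 0.52(8925) = 917
Equilibrium: Y = 917 + 0.52Y + 1015.48
0.48Y = 1932.48, so Y = 1932.48/0.48 = 4026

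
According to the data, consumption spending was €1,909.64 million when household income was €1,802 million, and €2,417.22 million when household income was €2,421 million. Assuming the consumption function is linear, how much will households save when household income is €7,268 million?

S = 876.24

MPC = (2417.22 − 1909.64)/(2421 − 1802) = 507.58/619 = 0.82
a = 1909.64 − 0.82(1802) = 1909.64 − 1477.64 = 432
C = 432 + 0.82(7268) = 6391.76
S = 7268 − 6391.76 = 876.24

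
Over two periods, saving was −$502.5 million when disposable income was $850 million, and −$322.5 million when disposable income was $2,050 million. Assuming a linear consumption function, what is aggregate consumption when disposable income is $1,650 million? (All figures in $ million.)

C = 2032.5

MPS = ΔS/ΔY = (-322.5 − (-502.5))/(2050 − 850) = 180/1200 = 0.15
MPC = 1 − MPS = 0.85
Autonomous saving = -502.5 − 0.15(850) = -630, so a = 630
C = 630 + 0.85(1650) = 630 + 1402.5 = 2032.5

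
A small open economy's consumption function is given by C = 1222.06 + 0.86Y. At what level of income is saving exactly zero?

At break-even, C = Y: 1222.06 + 0.86Y = Y
0.14Y = 1222.06, so Y = 1222.06/0.14 = 8729

Y = 8729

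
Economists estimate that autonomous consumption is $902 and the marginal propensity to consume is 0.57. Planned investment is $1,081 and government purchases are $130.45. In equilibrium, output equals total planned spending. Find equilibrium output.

Y = 4915

Y = C + I + G = 902 + 0.57Y + 1081 + 130.45
Y − 0.57Y = 2113.45
0.43Y = 2113.45, so Y = 2113.45/0.43 = 4915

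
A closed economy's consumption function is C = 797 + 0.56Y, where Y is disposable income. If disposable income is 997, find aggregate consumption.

C = 797 + 0.56(997) = 797 + 558.32 = 1355.32

C = 1355.32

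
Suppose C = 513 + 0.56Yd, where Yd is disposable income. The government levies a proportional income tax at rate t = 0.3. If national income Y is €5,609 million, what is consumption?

C = 2711.728

Yd = (1 − 0.3)(5609) = 0.7(5609) = 3926.3
C = 513 + 0.56(3926.3) = 513 + 2198.728 = 2711.728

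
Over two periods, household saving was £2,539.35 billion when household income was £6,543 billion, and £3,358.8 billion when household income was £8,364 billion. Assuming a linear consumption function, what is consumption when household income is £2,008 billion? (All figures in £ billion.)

C = 1509.4

MPS = ΔS/ΔY = (3358.8 − 2539.35)/(8364 − 6543) = 819.45/1821 = 0.45
MPC = 1 − MPS = 0.55
Autonomous saving = 2539.35 − 0.45(6543) = -405, so a = 405
C = 405 + 0.55(2008) = 405 + 1104.4 = 1509.4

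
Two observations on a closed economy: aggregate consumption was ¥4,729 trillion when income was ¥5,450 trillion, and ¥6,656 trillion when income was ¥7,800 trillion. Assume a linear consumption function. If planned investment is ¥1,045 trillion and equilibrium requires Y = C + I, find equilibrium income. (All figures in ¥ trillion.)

Y = 7250

MPC = (6656 − 4729)/(7800 − 5450) = 1927/2350 = 0.82
a = 4729 − 0.82(5450) = 260
Equilibrium: Y = 260 + 0.82Y + 1045
0.18Y = 1305, so Y = 1305/0.18 = 7250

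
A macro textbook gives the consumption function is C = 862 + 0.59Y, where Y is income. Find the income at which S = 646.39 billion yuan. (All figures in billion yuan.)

Y = 3679

S = Y − C = -862 + 0.41Y
-862 + 0.41Y = 646.39, so 0.41Y = 1508.39 and Y = 3679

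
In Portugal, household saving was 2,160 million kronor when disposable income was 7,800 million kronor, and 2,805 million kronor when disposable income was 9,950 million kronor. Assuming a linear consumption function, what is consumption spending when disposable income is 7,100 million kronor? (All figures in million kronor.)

C = 5150

MPS = ΔS/ΔY = (2805 − 2160)/(9950 − 7800) = 645/2150 = 0.3
MPC = 1 − MPS = 0.7
Autonomous saving = 2160 − 0.3(7800) = -180, so a = 180
C = 180 + 0.7(7100) = 180 + 4970 = 5150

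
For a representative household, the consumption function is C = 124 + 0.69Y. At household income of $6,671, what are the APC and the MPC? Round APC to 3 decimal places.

APC = 0.709; MPC = 0.69

MPC = 0.69 (the slope of the consumption function)
C = 124 + 0.69(6671) = 4726.99, so APC = 4726.99/6671 = 0.709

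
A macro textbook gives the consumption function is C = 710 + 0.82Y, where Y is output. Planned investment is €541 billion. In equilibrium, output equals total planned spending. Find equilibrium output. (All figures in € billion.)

Y = 6950

Y = C + I = 710 + 0.82Y + 541
Y − 0.82Y = 1251
0.18Y = 1251, so Y = 1251/0.18 = 6950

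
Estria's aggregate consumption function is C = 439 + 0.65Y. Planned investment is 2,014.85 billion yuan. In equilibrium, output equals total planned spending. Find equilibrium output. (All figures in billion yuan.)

Y = 7011

Y = C + I = 439 + 0.65Y + 2014.85
Y − 0.65Y = 2453.85
0.35Y = 2453.85, so Y = 2453.85/0.35 = 7011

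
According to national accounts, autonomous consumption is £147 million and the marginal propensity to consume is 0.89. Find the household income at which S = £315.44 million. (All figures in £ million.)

Y = 4204

S = Y − C = -147 + 0.11Y
-147 + 0.11Y = 315.44, so 0.11Y = 462.44 and Y = 4204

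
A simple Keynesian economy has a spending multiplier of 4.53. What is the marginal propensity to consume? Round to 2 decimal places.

MPC = 0.78

k = 1/(1 − MPC), so 1 − MPC = 1/k = 1/4.53 = 0.2208
MPC = 1 − 0.2208 = 0.78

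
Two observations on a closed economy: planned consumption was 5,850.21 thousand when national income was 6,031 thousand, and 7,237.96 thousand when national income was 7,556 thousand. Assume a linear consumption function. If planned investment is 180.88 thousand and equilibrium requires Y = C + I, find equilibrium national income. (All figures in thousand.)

Y = 6032

MPC = (7237.96 − 5850.21)/(7556 − 6031) = 1387.75/1525 = 0.91
a = 5850.21 − 0.91(6031) = 362
Equilibrium: Y = 362 + 0.91Y + 180.88
0.09Y = 542.88, so Y = 542.88/0.09 = 6032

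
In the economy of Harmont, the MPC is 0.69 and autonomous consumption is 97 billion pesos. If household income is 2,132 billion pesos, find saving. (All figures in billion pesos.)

C = 97 + 0.69(2132) = 97 + 1471.08 = 1568.08
S = Y − C = 2132 − 1568.08 = 563.92

S = 563.92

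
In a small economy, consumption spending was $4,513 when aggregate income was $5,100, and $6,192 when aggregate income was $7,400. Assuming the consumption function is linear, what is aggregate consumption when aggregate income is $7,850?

C = 6520.5

MPC = (6192 − 4513)/(7400 − 5100) = 1679/2300 = 0.73
a = 4513 − 0.73(5100) = 4513 − 3723 = 790
C = 790 + 0.73(7850) = 790 + 5730.5 = 6520.5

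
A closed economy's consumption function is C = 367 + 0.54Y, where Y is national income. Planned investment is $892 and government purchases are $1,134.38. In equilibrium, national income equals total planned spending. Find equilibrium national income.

Y = C + I + G = 367 + 0.54Y + 892 + 1134.38
Y − 0.54Y = 2393.38
0.46Y = 2393.38, so Y = 2393.38/0.46 = 5203

Y = 5203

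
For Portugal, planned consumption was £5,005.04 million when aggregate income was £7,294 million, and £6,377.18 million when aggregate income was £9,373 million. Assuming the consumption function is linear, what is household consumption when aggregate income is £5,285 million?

MPC = (6377.18 − 5005.04)/(9373 − 7294) = 1372.14/2079 = 0.66
a = 5005.04 − 0.66(7294) = 5005.04 − 4814.04 = 191
C = 191 + 0.66(5285) = 191 + 3488.1 = 3679.1

C = 3679.1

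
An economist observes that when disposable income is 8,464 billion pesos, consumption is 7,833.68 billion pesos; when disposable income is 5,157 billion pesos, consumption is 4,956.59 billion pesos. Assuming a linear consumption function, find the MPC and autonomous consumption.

MPC = ΔC/ΔY = (7833.68 − 4956.59)/(8464 − 5157) = 2877.09/3307 = 0.87
a = C − MPC·Y = 4956.59 − 0.87(5157) = 4956.59 − 4486.59 = 470

MPC = 0.87; a = 470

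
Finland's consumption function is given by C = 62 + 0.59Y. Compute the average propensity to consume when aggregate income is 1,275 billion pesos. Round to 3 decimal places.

APC = 0.639

C = 62 + 0.59(1275) = 814.25
APC = C/Y = 814.25/1275 = 0.639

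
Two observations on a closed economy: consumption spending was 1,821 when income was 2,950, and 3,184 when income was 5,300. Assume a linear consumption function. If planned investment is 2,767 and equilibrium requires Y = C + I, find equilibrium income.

MPC = (3184 − 1821)/(5300 − 2950) = 1363/2350 = 0.58
a = 1821 − 0.58(2950) = 110
Equilibrium: Y = 110 + 0.58Y + 2767
0.42Y = 2877, so Y = 2877/0.42 = 6850

Y = 6850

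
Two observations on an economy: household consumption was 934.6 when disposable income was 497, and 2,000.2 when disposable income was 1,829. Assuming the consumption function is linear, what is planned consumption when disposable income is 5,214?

C = 4708.2

MPC = (2000.2 − 934.6)/(1829 − 497) = 1065.6/1332 = 0.8
a = 934.6 − 0.8(497) = 934.6 − 397.6 = 537
C = 537 + 0.8(5214) = 537 + 4171.2 = 4708.2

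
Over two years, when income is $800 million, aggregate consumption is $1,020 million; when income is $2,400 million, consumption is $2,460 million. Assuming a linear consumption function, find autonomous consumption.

MPC = ΔC/ΔY = (2460 − 1020)/(2400 − 800) = 1440/1600 = 0.9
a = C − MPC·Y = 1020 − 0.9(800) = 1020 − 720 = 300

a = 300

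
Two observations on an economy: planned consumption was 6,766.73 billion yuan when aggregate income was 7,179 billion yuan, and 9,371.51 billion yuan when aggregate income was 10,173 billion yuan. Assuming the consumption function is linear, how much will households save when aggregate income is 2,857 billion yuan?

S = -149.59

MPC = (9371.51 − 6766.73)/(10173 − 7179) = 2604.78/2994 = 0.87
a = 6766.73 − 0.87(7179) = 6766.73 − 6245.73 = 521
C = 521 + 0.87(2857) = 3006.59
S = 2857 − 3006.59 = -149.59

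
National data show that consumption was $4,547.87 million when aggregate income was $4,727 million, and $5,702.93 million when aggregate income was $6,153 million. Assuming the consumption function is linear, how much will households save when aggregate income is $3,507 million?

S = -52.67

MPC = (5702.93 − 4547.87)/(6153 − 4727) = 1155.06/1426 = 0.81
a = 4547.87 − 0.81(4727) = 4547.87 − 3828.87 = 719
C = 719 + 0.81(3507) = 3559.67
S = 3507 − 3559.67 = -52.67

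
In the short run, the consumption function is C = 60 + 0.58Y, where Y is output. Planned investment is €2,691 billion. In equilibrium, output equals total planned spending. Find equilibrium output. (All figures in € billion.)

Y = 6550

Y = C + I = 60 + 0.58Y + 2691
Y − 0.58Y = 2751
0.42Y = 2751, so Y = 2751/0.42 = 6550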